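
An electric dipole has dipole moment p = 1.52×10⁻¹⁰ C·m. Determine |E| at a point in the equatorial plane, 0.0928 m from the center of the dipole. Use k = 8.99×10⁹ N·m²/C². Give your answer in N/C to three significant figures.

In the equatorial plane E = kp/r³.
E = (8.99×10⁹)(1.52×10⁻¹⁰) / (0.0928)³ = 1710 N/C.

E ≈ 1710 N/C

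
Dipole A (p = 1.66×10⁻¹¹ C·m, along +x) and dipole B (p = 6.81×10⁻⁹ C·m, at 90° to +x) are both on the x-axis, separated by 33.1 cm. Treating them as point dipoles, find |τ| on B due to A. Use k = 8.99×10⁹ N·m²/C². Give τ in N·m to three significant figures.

The second dipole sits on the axis of the first, so the field there is axial: E₁ = 2kp₁/r³ along +x.
E₁ = 2(8.99×10⁹)(1.66×10⁻¹¹)/(0.331)³ = 8.230 N/C.
Torque on the second dipole: τ = p₂ E₁ sinθ.
τ = (6.81×10⁻⁹)(8.230)·sin90° = 5.605×10⁻⁸ N·m.

τ ≈ 5.60×10⁻⁸ N·m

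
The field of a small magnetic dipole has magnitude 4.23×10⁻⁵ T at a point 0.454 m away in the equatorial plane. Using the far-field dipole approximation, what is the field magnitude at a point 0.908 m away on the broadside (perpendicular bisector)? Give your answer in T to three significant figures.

B ≈ 5.29×10⁻⁶ T

Dipole fields scale as 1/r³ in the far field; the geometry is the same at both points.
B₂ = B₁ · (r₁/r₂)³ = 4.23×10⁻⁵ · (0.454/0.908)³.
(r₁/r₂)³ = (0.5)³ = 0.125.
B₂ ≈ 5.288×10⁻⁶ T.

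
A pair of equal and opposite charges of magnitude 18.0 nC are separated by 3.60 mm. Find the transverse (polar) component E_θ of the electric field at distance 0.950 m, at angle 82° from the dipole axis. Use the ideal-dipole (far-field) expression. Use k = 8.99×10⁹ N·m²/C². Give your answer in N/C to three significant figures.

E_θ ≈ 0.673 N/C

Dipole moment p = qd = (1.80×10⁻⁸ C)(0.00360 m) = 6.48×10⁻¹¹ C·m.
For a dipole, E_θ = (kp sinθ)/r³.
kp/r³ = (8.99×10⁹)(6.48×10⁻¹¹)/(0.950)³ = 0.6795 N/C.
E_θ = 0.6795·sin82° = 0.6728 N/C.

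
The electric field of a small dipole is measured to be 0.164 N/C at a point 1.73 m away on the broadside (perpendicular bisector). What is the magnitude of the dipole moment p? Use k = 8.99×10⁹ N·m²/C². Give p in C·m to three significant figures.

In the equatorial plane E = kp/r³, so p = Er³/(k).
p = (0.164)·(1.73)³ / (8.99×10⁹) = 9.445×10⁻¹¹ C·m.

p ≈ 9.45×10⁻¹¹ C·m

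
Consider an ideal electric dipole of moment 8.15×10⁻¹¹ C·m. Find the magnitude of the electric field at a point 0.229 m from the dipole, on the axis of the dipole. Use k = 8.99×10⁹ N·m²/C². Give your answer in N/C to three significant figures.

On the dipole axis E = 2kp/r³.
E = 2·(8.99×10⁹)(8.15×10⁻¹¹) / (0.229)³ = 122.0 N/C.

E ≈ 122 N/C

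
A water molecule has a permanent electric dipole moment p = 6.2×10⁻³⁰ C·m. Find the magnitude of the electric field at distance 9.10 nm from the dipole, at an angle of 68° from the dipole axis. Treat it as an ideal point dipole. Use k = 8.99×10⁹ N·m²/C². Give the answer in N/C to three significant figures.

At angle θ the dipole field magnitude is E = (kp/r³)·√(1 + 3cos²θ).
kp/r³ = (8.99×10⁹)(6.20×10⁻³⁰) / (9.10×10⁻⁹)³ = 7.397×10⁴ N/C.
√(1 + 3cos²68°) = √(1 + 3·0.1403) = √1.4210 ≈ 1.1921.
E ≈ 7.397×10⁴ × 1.192 = 8.817×10⁴ N/C.

E ≈ 8.82×10⁴ N/C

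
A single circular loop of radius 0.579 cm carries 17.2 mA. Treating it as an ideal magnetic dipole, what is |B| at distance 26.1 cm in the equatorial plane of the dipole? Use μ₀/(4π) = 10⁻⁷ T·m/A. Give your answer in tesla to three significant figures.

Magnetic moment m = IA = Iπa² = (0.0172)·π·(0.00579)² = 1.811×10⁻⁶ A·m².
In the equatorial plane B = (μ₀/4π)·m/r³ (half the axial value).
B = (10⁻⁷)·(1.811×10⁻⁶) / (0.261)³ = 1.019×10⁻¹¹ T.

B ≈ 1.02×10⁻¹¹ T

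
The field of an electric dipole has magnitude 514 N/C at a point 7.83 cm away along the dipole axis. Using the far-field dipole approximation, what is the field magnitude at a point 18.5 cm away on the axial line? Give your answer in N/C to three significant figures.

Dipole fields scale as 1/r³ in the far field; the geometry is the same at both points.
E₂ = E₁ · (r₁/r₂)³ = 514 · (7.83/18.5)³.
(r₁/r₂)³ = (0.4232)³ = 0.07582.
E₂ ≈ 38.97 N/C.

E ≈ 39.0 N/C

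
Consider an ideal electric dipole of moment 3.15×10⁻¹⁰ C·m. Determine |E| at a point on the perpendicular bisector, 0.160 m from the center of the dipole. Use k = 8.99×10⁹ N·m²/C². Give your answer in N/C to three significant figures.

E ≈ 691 N/C

In the equatorial plane E = kp/r³.
E = (8.99×10⁹)(3.15×10⁻¹⁰) / (0.160)³ = 691.4 N/C.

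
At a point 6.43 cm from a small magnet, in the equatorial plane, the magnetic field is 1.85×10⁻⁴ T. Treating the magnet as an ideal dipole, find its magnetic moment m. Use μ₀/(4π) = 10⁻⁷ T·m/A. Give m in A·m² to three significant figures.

In the equatorial plane B = (μ₀/4π)·m/r³, so m = Br³·4π/(μ₀).
m = (1.85×10⁻⁴)·(0.0643)³ / (10⁻⁷) = 0.4918 A·m².

m ≈ 0.492 A·m²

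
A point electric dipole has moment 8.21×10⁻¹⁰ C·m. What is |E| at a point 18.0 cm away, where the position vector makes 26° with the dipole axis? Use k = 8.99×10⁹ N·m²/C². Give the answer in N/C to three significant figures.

At angle θ the dipole field magnitude is E = (kp/r³)·√(1 + 3cos²θ).
kp/r³ = (8.99×10⁹)(8.21×10⁻¹⁰) / (0.180)³ = 1266 N/C.
√(1 + 3cos²26°) = √(1 + 3·0.8078) = √3.4235 ≈ 1.8503.
E ≈ 1266 × 1.850 = 2342 N/C.

E ≈ 2340 N/C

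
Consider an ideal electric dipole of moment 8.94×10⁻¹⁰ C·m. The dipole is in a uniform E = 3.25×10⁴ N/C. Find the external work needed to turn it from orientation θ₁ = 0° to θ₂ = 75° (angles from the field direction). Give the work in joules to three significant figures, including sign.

W_ext = ΔU = U(θ₂) − U(θ₁) = −pE cosθ₂ − (−pE cosθ₁) = pE(cosθ₁ − cosθ₂).
W = (8.94×10⁻¹⁰)(3.25×10⁴)·(cos0° − cos75°) = (2.906×10⁻⁵)·(+0.7412) = 2.154×10⁻⁵ J.

W ≈ 2.15×10⁻⁵ J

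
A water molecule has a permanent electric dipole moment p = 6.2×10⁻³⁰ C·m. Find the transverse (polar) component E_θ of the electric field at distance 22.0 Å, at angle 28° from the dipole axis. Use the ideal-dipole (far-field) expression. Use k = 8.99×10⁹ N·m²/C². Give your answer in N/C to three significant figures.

E_θ ≈ 2.46×10⁶ N/C

For a dipole, E_θ = (kp sinθ)/r³.
kp/r³ = (8.99×10⁹)(6.20×10⁻³⁰)/(2.20×10⁻⁹)³ = 5.235×10⁶ N/C.
E_θ = 5.235×10⁶·sin28° = 2.457×10⁶ N/C.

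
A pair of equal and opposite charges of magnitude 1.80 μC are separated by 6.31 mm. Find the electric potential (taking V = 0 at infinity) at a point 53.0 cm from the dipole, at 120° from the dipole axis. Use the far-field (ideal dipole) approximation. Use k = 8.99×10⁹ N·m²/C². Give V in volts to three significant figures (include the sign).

Dipole moment p = qd = (1.80×10⁻⁶ C)(0.00631 m) = 1.136×10⁻⁸ C·m.
The dipole potential is V = kp cosθ / r².
V = (8.99×10⁹)(1.136×10⁻⁸)·cos120° / (0.530)² = -181.8 V.

V ≈ -182 V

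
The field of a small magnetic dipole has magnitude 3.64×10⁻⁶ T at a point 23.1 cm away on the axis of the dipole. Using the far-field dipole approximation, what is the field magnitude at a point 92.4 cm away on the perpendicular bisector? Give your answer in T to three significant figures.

B ≈ 2.84×10⁻⁸ T

Dipole fields scale as 1/r³ in the far field.
The axial field is twice the equatorial field at the same r, so the geometry factor is 1/2.
B₂ = B₁ · (1/2) · (r₁/r₂)³ = 3.64×10⁻⁶ · 0.5 · (23.1/92.4)³.
(r₁/r₂)³ = (0.25)³ = 0.01562.
B₂ ≈ 2.844×10⁻⁸ T.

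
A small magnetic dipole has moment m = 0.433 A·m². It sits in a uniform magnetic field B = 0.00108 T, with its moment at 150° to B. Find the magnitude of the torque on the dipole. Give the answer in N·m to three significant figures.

τ ≈ 2.34×10⁻⁴ N·m

Torque on a magnetic dipole: τ = mB sinθ.
τ = (0.433)(0.00108)·sin150° = 2.338×10⁻⁴ N·m.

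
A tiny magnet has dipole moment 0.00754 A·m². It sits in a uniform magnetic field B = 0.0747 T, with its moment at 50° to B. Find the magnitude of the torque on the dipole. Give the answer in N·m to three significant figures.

Torque on a magnetic dipole: τ = mB sinθ.
τ = (0.00754)(0.0747)·sin50° = 4.315×10⁻⁴ N·m.

τ ≈ 4.31×10⁻⁴ N·m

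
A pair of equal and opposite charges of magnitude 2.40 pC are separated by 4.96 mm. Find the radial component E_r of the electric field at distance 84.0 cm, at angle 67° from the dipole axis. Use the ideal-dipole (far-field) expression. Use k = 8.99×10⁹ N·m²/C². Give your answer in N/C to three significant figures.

Dipole moment p = qd = (2.40×10⁻¹² C)(0.00496 m) = 1.19×10⁻¹⁴ C·m.
For a dipole, E_r = (2kp cosθ)/r³.
kp/r³ = (8.99×10⁹)(1.19×10⁻¹⁴)/(0.840)³ = 1.805×10⁻⁴ N/C.
E_r = 2·1.805×10⁻⁴·cos67° = 1.411×10⁻⁴ N/C.

E_r ≈ 1.41×10⁻⁴ N/C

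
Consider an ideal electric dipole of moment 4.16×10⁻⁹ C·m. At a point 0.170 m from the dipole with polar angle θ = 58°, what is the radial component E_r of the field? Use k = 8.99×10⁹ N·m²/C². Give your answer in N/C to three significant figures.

E_r ≈ 8070 N/C

For a dipole, E_r = (2kp cosθ)/r³.
kp/r³ = (8.99×10⁹)(4.16×10⁻⁹)/(0.170)³ = 7612 N/C.
E_r = 2·7612·cos58° = 8068 N/C.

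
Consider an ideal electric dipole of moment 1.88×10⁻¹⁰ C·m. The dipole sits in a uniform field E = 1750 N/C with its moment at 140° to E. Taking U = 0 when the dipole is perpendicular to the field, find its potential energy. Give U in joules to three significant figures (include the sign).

U = −p·E = −pE cosθ.
U = −(1.88×10⁻¹⁰)(1750)·cos140° = 2.520×10⁻⁷ J.

U ≈ 2.52×10⁻⁷ J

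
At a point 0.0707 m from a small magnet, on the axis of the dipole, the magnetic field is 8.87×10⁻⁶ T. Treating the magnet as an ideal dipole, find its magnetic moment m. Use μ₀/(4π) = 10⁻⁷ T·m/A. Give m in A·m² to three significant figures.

On axis B = (μ₀/4π)·2m/r³, so m = Br³·4π/(μ₀·2).
m = (8.87×10⁻⁶)·(0.0707)³ / (2·10⁻⁷) = 0.01567 A·m².

m ≈ 0.0157 A·m²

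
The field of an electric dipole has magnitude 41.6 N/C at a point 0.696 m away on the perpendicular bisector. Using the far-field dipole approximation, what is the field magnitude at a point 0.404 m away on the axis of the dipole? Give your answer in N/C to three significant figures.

E ≈ 425 N/C

Dipole fields scale as 1/r³ in the far field.
The axial field is twice the equatorial field at the same r, so the geometry factor is 2/1.
E₂ = E₁ · (2/1) · (r₁/r₂)³ = 41.6 · 2 · (0.696/0.404)³.
(r₁/r₂)³ = (1.723)³ = 5.113.
E₂ ≈ 425.4 N/C.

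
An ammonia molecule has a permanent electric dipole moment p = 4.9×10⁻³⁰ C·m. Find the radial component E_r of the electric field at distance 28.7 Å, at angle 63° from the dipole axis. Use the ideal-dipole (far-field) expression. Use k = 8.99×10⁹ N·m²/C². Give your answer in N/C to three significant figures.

For a dipole, E_r = (2kp cosθ)/r³.
kp/r³ = (8.99×10⁹)(4.90×10⁻³⁰)/(2.87×10⁻⁹)³ = 1.863×10⁶ N/C.
E_r = 2·1.863×10⁶·cos63° = 1.692×10⁶ N/C.

E_r ≈ 1.69×10⁶ N/C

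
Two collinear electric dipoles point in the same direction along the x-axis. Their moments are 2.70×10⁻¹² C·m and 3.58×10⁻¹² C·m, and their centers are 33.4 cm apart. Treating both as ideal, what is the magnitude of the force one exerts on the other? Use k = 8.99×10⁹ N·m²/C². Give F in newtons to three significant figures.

F ≈ 4.19×10⁻¹¹ N

On-axis field of dipole 1 at distance r: E = 2kp₁/r³. Force on dipole 2 is F = p₂·dE/dr (gradient along axis).
dE/dr = −6kp₁/r⁴, so |F| = 6kp₁p₂/r⁴ (attractive for aligned moments).
F = 6(8.99×10⁹)(2.70×10⁻¹²)(3.58×10⁻¹²)/(0.334)⁴ = 4.190×10⁻¹¹ N.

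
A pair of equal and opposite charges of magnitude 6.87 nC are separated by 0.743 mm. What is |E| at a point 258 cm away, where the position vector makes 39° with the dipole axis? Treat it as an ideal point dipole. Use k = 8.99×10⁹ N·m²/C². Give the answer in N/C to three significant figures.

Dipole moment p = qd = (6.87×10⁻⁹ C)(7.43×10⁻⁴ m) = 5.104×10⁻¹² C·m.
At angle θ the dipole field magnitude is E = (kp/r³)·√(1 + 3cos²θ).
kp/r³ = (8.99×10⁹)(5.104×10⁻¹²) / (2.58)³ = 0.002672 N/C.
√(1 + 3cos²39°) = √(1 + 3·0.6040) = √2.8119 ≈ 1.6769.
E ≈ 0.002672 × 1.677 = 0.004480 N/C.

E ≈ 0.00448 N/C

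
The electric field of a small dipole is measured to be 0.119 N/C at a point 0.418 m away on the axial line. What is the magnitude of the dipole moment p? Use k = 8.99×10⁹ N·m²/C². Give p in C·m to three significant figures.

On axis E = 2kp/r³, so p = Er³/(2k).
p = (0.119)·(0.418)³ / (2·8.99×10⁹) = 4.834×10⁻¹³ C·m.

p ≈ 4.83×10⁻¹³ C·m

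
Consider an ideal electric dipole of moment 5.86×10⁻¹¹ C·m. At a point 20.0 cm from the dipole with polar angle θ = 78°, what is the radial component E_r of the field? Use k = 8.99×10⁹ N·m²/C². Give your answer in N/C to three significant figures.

For a dipole, E_r = (2kp cosθ)/r³.
kp/r³ = (8.99×10⁹)(5.86×10⁻¹¹)/(0.200)³ = 65.85 N/C.
E_r = 2·65.85·cos78° = 27.38 N/C.

E_r ≈ 27.4 N/C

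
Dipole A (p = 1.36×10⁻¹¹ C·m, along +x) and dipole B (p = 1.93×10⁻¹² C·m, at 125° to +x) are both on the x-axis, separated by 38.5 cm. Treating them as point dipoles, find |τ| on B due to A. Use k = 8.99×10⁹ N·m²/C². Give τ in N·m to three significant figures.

τ ≈ 6.77×10⁻¹² N·m

The second dipole sits on the axis of the first, so the field there is axial: E₁ = 2kp₁/r³ along +x.
E₁ = 2(8.99×10⁹)(1.36×10⁻¹¹)/(0.385)³ = 4.285 N/C.
Torque on the second dipole: τ = p₂ E₁ sinθ.
τ = (1.93×10⁻¹²)(4.285)·sin125° = 6.774×10⁻¹² N·m.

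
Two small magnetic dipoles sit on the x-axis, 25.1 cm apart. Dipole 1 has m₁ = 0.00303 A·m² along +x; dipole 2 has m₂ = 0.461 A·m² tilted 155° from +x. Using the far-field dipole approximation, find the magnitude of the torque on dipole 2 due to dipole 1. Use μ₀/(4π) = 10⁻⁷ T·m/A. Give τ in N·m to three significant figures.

τ ≈ 7.47×10⁻⁹ N·m

Dipole B is on the axis of dipole A, so B₁ there is axial: B₁ = (μ₀/4π)·2m₁/r³ along +x.
B₁ = 2(10⁻⁷)(0.00303)/(0.251)³ = 3.832×10⁻⁸ T.
τ = m₂ B₁ sinθ.
τ = (0.461)(3.832×10⁻⁸)·sin155° = 7.466×10⁻⁹ N·m.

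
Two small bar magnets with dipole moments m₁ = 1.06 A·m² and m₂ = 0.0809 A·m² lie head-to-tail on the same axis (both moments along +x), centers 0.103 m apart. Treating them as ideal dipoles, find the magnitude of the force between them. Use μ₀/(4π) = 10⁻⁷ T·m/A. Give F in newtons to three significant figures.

On-axis B of dipole 1: B = (μ₀/4π)·2m₁/r³. Force on dipole 2: F = m₂·dB/dr.
dB/dr = −(μ₀/4π)·6m₁/r⁴, so |F| = (μ₀/4π)·6m₁m₂/r⁴.
F = 6(10⁻⁷)(1.06)(0.0809)/(0.103)⁴ = 4.571×10⁻⁴ N.

F ≈ 4.57×10⁻⁴ N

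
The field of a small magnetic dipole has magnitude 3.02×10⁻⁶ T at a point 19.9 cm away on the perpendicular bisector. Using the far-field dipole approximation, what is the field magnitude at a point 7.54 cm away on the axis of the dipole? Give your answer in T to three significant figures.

B ≈ 1.11×10⁻⁴ T

Dipole fields scale as 1/r³ in the far field.
The axial field is twice the equatorial field at the same r, so the geometry factor is 2/1.
B₂ = B₁ · (2/1) · (r₁/r₂)³ = 3.02×10⁻⁶ · 2 · (19.9/7.54)³.
(r₁/r₂)³ = (2.639)³ = 18.38.
B₂ ≈ 1.110×10⁻⁴ T.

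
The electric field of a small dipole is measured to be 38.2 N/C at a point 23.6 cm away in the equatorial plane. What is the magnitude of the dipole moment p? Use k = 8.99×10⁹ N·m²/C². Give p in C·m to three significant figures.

p ≈ 5.59×10⁻¹¹ C·m

In the equatorial plane E = kp/r³, so p = Er³/(k).
p = (38.2)·(0.236)³ / (8.99×10⁹) = 5.585×10⁻¹¹ C·m.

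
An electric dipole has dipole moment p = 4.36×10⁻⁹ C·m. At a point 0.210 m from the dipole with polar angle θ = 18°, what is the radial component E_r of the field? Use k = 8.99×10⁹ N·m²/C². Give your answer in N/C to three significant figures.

E_r ≈ 8050 N/C

For a dipole, E_r = (2kp cosθ)/r³.
kp/r³ = (8.99×10⁹)(4.36×10⁻⁹)/(0.210)³ = 4232 N/C.
E_r = 2·4232·cos18° = 8051 N/C.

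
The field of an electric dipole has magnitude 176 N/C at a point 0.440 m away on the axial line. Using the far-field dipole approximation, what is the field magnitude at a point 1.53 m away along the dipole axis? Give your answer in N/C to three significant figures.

E ≈ 4.19 N/C

Dipole fields scale as 1/r³ in the far field; the geometry is the same at both points.
E₂ = E₁ · (r₁/r₂)³ = 176 · (0.440/1.53)³.
(r₁/r₂)³ = (0.2876)³ = 0.02378.
E₂ ≈ 4.186 N/C.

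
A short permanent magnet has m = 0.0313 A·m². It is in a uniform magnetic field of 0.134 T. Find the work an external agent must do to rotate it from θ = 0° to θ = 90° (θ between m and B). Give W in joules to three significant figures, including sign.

W_ext = ΔU = −mB cosθ₂ + mB cosθ₁ = mB(cosθ₁ − cosθ₂).
W = (0.0313)(0.134)·(cos0° − cos90°) = (0.004194)·(+1.0000) = 0.004194 J.

W ≈ 0.00419 J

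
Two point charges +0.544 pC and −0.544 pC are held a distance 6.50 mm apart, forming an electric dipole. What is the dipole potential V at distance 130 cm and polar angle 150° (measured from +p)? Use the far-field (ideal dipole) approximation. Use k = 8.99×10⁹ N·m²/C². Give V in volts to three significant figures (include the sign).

Dipole moment p = qd = (5.44×10⁻¹³ C)(0.00650 m) = 3.536×10⁻¹⁵ C·m.
The dipole potential is V = kp cosθ / r².
V = (8.99×10⁹)(3.536×10⁻¹⁵)·cos150° / (1.30)² = -1.629×10⁻⁵ V.

V ≈ -1.63×10⁻⁵ V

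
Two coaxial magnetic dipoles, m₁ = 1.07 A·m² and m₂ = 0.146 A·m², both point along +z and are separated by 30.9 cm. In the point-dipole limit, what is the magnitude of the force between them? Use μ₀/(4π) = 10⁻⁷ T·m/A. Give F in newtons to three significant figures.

F ≈ 1.03×10⁻⁵ N

On-axis B of dipole 1: B = (μ₀/4π)·2m₁/r³. Force on dipole 2: F = m₂·dB/dr.
dB/dr = −(μ₀/4π)·6m₁/r⁴, so |F| = (μ₀/4π)·6m₁m₂/r⁴.
F = 6(10⁻⁷)(1.07)(0.146)/(0.309)⁴ = 1.028×10⁻⁵ N.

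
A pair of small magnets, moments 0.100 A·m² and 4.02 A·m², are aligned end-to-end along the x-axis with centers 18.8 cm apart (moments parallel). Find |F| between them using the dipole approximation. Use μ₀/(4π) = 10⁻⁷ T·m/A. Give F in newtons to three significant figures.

F ≈ 1.93×10⁻⁴ N

On-axis B of dipole 1: B = (μ₀/4π)·2m₁/r³. Force on dipole 2: F = m₂·dB/dr.
dB/dr = −(μ₀/4π)·6m₁/r⁴, so |F| = (μ₀/4π)·6m₁m₂/r⁴.
F = 6(10⁻⁷)(0.100)(4.02)/(0.188)⁴ = 1.931×10⁻⁴ N.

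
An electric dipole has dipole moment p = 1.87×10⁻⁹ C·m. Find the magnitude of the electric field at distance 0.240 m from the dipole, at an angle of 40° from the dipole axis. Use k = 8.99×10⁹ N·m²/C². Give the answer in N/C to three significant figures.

E ≈ 2020 N/C

At angle θ the dipole field magnitude is E = (kp/r³)·√(1 + 3cos²θ).
kp/r³ = (8.99×10⁹)(1.87×10⁻⁹) / (0.240)³ = 1216 N/C.
√(1 + 3cos²40°) = √(1 + 3·0.5868) = √2.7605 ≈ 1.6615.
E ≈ 1216 × 1.661 = 2021 N/C.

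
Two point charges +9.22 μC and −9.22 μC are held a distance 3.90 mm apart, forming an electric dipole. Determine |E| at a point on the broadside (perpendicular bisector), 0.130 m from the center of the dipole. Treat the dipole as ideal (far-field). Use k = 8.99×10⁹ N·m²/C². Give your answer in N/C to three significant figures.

Dipole moment p = qd = (9.22×10⁻⁶ C)(0.00390 m) = 3.596×10⁻⁸ C·m.
On the perpendicular bisector E = kp/r³ (half the axial value at the same distance).
E = (8.99×10⁹)(3.596×10⁻⁸) / (0.130)³ = 1.471×10⁵ N/C.

E ≈ 1.47×10⁵ N/C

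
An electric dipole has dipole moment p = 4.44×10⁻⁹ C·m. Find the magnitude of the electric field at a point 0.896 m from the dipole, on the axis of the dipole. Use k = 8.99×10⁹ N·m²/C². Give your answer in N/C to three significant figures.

E ≈ 111 N/C

On the dipole axis E = 2kp/r³.
E = 2·(8.99×10⁹)(4.44×10⁻⁹) / (0.896)³ = 111.0 N/C.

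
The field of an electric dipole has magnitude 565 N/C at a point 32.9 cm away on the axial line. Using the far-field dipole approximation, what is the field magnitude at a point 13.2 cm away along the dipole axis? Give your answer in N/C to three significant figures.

Dipole fields scale as 1/r³ in the far field; the geometry is the same at both points.
E₂ = E₁ · (r₁/r₂)³ = 565 · (32.9/13.2)³.
(r₁/r₂)³ = (2.492)³ = 15.48.
E₂ ≈ 8748 N/C.

E ≈ 8750 N/C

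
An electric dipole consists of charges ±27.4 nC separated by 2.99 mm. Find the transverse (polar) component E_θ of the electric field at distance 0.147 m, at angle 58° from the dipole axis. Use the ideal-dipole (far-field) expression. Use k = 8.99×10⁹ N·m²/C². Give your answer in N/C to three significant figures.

Dipole moment p = qd = (2.74×10⁻⁸ C)(0.00299 m) = 8.193×10⁻¹¹ C·m.
For a dipole, E_θ = (kp sinθ)/r³.
kp/r³ = (8.99×10⁹)(8.193×10⁻¹¹)/(0.147)³ = 231.9 N/C.
E_θ = 231.9·sin58° = 196.6 N/C.

E_θ ≈ 197 N/C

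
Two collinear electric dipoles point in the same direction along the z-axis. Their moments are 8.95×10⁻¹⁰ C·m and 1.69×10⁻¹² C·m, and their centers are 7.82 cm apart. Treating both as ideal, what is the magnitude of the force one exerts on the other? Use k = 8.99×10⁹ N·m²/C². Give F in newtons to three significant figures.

F ≈ 2.18×10⁻⁶ N

On-axis field of dipole 1 at distance r: E = 2kp₁/r³. Force on dipole 2 is F = p₂·dE/dr (gradient along axis).
dE/dr = −6kp₁/r⁴, so |F| = 6kp₁p₂/r⁴ (attractive for aligned moments).
F = 6(8.99×10⁹)(8.95×10⁻¹⁰)(1.69×10⁻¹²)/(0.0782)⁴ = 2.182×10⁻⁶ N.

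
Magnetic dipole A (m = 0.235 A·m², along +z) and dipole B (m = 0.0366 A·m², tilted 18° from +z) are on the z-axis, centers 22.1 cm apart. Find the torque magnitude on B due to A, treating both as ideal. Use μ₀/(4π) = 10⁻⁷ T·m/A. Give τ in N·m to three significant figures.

τ ≈ 4.92×10⁻⁸ N·m

Dipole B is on the axis of dipole A, so B₁ there is axial: B₁ = (μ₀/4π)·2m₁/r³ along +z.
B₁ = 2(10⁻⁷)(0.235)/(0.221)³ = 4.354×10⁻⁶ T.
τ = m₂ B₁ sinθ.
τ = (0.0366)(4.354×10⁻⁶)·sin18° = 4.925×10⁻⁸ N·m.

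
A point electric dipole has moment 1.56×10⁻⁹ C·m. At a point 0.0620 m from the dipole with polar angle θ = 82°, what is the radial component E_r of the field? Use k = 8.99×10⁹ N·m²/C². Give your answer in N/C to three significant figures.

For a dipole, E_r = (2kp cosθ)/r³.
kp/r³ = (8.99×10⁹)(1.56×10⁻⁹)/(0.0620)³ = 5.884×10⁴ N/C.
E_r = 2·5.884×10⁴·cos82° = 1.638×10⁴ N/C.

E_r ≈ 1.64×10⁴ N/C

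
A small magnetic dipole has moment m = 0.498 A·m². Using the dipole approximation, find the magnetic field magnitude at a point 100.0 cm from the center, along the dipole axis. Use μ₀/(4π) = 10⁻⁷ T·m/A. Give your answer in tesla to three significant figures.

On axis B = (μ₀/4π)·2m/r³.
B = 2·(10⁻⁷)·(0.498) / (1.00)³ = 9.960×10⁻⁸ T.

B ≈ 9.96×10⁻⁸ T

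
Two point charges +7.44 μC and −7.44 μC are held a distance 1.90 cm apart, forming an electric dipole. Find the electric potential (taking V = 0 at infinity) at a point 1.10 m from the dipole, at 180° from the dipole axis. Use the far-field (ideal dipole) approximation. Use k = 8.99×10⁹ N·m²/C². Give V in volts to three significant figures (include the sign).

Dipole moment p = qd = (7.44×10⁻⁶ C)(0.0190 m) = 1.414×10⁻⁷ C·m.
The dipole potential is V = kp cosθ / r².
V = (8.99×10⁹)(1.414×10⁻⁷)·cos180° / (1.10)² = -1051 V.

V ≈ -1050 V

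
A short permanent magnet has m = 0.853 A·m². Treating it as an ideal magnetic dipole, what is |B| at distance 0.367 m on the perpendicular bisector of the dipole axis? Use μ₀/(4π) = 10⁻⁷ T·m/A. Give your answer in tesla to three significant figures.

B ≈ 1.73×10⁻⁶ T

In the equatorial plane B = (μ₀/4π)·m/r³ (half the axial value).
B = (10⁻⁷)·(0.853) / (0.367)³ = 1.726×10⁻⁶ T.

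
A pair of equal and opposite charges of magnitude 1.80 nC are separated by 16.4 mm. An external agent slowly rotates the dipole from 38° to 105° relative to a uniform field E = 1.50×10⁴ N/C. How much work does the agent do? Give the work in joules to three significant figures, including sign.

Dipole moment p = qd = (1.80×10⁻⁹ C)(0.0164 m) = 2.952×10⁻¹¹ C·m.
W_ext = ΔU = U(θ₂) − U(θ₁) = −pE cosθ₂ − (−pE cosθ₁) = pE(cosθ₁ − cosθ₂).
W = (2.952×10⁻¹¹)(1.50×10⁴)·(cos38° − cos105°) = (4.428×10⁻⁷)·(+1.0468) = 4.635×10⁻⁷ J.

W ≈ 4.64×10⁻⁷ J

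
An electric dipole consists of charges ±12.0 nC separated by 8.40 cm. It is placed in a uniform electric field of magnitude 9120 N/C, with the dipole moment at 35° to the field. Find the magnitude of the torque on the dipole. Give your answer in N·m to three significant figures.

Dipole moment p = qd = (1.20×10⁻⁸ C)(0.0840 m) = 1.008×10⁻⁹ C·m.
Torque on an electric dipole: τ = pE sinθ.
τ = (1.008×10⁻⁹)(9120)·sin35° = 5.273×10⁻⁶ N·m.

τ ≈ 5.27×10⁻⁶ N·m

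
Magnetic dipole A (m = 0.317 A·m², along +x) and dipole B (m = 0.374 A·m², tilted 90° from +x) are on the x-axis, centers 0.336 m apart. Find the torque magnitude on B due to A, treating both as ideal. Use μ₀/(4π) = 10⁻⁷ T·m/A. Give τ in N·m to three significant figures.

τ ≈ 6.25×10⁻⁷ N·m

Dipole B is on the axis of dipole A, so B₁ there is axial: B₁ = (μ₀/4π)·2m₁/r³ along +x.
B₁ = 2(10⁻⁷)(0.317)/(0.336)³ = 1.671×10⁻⁶ T.
τ = m₂ B₁ sinθ.
τ = (0.374)(1.671×10⁻⁶)·sin90° = 6.251×10⁻⁷ N·m.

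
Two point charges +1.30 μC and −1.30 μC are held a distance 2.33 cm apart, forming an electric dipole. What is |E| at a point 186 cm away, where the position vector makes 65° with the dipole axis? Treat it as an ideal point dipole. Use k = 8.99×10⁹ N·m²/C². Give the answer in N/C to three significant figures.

Dipole moment p = qd = (1.30×10⁻⁶ C)(0.0233 m) = 3.029×10⁻⁸ C·m.
At angle θ the dipole field magnitude is E = (kp/r³)·√(1 + 3cos²θ).
kp/r³ = (8.99×10⁹)(3.029×10⁻⁸) / (1.86)³ = 42.32 N/C.
√(1 + 3cos²65°) = √(1 + 3·0.1786) = √1.5358 ≈ 1.2393.
E ≈ 42.32 × 1.239 = 52.44 N/C.

E ≈ 52.4 N/C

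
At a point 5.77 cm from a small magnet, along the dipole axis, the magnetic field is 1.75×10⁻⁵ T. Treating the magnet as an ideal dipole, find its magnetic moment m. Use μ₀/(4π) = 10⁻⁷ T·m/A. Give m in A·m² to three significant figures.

On axis B = (μ₀/4π)·2m/r³, so m = Br³·4π/(μ₀·2).
m = (1.75×10⁻⁵)·(0.0577)³ / (2·10⁻⁷) = 0.01681 A·m².

m ≈ 0.0168 A·m²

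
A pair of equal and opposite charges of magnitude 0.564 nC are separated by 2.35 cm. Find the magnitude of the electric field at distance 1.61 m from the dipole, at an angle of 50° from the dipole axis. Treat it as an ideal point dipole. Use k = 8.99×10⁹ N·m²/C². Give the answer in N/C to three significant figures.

Dipole moment p = qd = (5.64×10⁻¹⁰ C)(0.0235 m) = 1.325×10⁻¹¹ C·m.
At angle θ the dipole field magnitude is E = (kp/r³)·√(1 + 3cos²θ).
kp/r³ = (8.99×10⁹)(1.325×10⁻¹¹) / (1.61)³ = 0.02854 N/C.
√(1 + 3cos²50°) = √(1 + 3·0.4132) = √2.2395 ≈ 1.4965.
E ≈ 0.02854 × 1.497 = 0.04271 N/C.

E ≈ 0.0427 N/C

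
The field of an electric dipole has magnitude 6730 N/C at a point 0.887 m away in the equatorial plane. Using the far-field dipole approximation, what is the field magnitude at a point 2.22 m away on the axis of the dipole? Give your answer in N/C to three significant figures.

Dipole fields scale as 1/r³ in the far field.
The axial field is twice the equatorial field at the same r, so the geometry factor is 2/1.
E₂ = E₁ · (2/1) · (r₁/r₂)³ = 6730 · 2 · (0.887/2.22)³.
(r₁/r₂)³ = (0.3995)³ = 0.06378.
E₂ ≈ 858.5 N/C.

E ≈ 859 N/C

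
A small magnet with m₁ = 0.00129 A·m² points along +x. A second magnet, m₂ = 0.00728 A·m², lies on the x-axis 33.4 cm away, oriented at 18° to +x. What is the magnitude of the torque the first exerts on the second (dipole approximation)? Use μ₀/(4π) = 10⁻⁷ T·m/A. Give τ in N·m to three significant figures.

Dipole B is on the axis of dipole A, so B₁ there is axial: B₁ = (μ₀/4π)·2m₁/r³ along +x.
B₁ = 2(10⁻⁷)(0.00129)/(0.334)³ = 6.924×10⁻⁹ T.
τ = m₂ B₁ sinθ.
τ = (0.00728)(6.924×10⁻⁹)·sin18° = 1.558×10⁻¹¹ N·m.

τ ≈ 1.56×10⁻¹¹ N·m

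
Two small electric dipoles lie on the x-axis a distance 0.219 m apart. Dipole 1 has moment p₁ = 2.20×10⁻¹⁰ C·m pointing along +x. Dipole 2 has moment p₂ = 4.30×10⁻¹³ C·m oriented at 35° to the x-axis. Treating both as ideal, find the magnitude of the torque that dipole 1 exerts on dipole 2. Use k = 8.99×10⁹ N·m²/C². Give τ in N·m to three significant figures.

The second dipole sits on the axis of the first, so the field there is axial: E₁ = 2kp₁/r³ along +x.
E₁ = 2(8.99×10⁹)(2.20×10⁻¹⁰)/(0.219)³ = 376.6 N/C.
Torque on the second dipole: τ = p₂ E₁ sinθ.
τ = (4.30×10⁻¹³)(376.6)·sin35° = 9.288×10⁻¹¹ N·m.

τ ≈ 9.29×10⁻¹¹ N·m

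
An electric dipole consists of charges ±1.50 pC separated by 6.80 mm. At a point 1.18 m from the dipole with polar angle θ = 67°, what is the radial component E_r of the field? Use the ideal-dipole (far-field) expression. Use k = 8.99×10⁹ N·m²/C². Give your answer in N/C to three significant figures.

Dipole moment p = qd = (1.50×10⁻¹² C)(0.00680 m) = 1.02×10⁻¹⁴ C·m.
For a dipole, E_r = (2kp cosθ)/r³.
kp/r³ = (8.99×10⁹)(1.02×10⁻¹⁴)/(1.18)³ = 5.581×10⁻⁵ N/C.
E_r = 2·5.581×10⁻⁵·cos67° = 4.361×10⁻⁵ N/C.

E_r ≈ 4.36×10⁻⁵ N/C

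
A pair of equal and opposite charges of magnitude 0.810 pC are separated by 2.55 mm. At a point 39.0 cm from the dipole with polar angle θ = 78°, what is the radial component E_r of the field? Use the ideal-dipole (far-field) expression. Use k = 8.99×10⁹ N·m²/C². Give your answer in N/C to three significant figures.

E_r ≈ 1.30×10⁻⁴ N/C

Dipole moment p = qd = (8.10×10⁻¹³ C)(0.00255 m) = 2.066×10⁻¹⁵ C·m.
For a dipole, E_r = (2kp cosθ)/r³.
kp/r³ = (8.99×10⁹)(2.066×10⁻¹⁵)/(0.390)³ = 3.131×10⁻⁴ N/C.
E_r = 2·3.131×10⁻⁴·cos78° = 1.302×10⁻⁴ N/C.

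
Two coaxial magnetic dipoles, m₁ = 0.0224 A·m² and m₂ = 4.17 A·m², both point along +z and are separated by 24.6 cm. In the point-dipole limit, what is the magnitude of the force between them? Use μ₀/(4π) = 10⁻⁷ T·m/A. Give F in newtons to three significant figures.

F ≈ 1.53×10⁻⁵ N

On-axis B of dipole 1: B = (μ₀/4π)·2m₁/r³. Force on dipole 2: F = m₂·dB/dr.
dB/dr = −(μ₀/4π)·6m₁/r⁴, so |F| = (μ₀/4π)·6m₁m₂/r⁴.
F = 6(10⁻⁷)(0.0224)(4.17)/(0.246)⁴ = 1.530×10⁻⁵ N.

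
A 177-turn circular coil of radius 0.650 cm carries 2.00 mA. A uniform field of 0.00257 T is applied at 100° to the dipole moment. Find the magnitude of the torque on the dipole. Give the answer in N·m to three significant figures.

m = NIA = NIπa² = 177·(0.00200)·π·(0.00650)² = 4.699×10⁻⁵ A·m².
Torque on a magnetic dipole: τ = mB sinθ.
τ = (4.699×10⁻⁵)(0.00257)·sin100° = 1.189×10⁻⁷ N·m.

τ ≈ 1.19×10⁻⁷ N·m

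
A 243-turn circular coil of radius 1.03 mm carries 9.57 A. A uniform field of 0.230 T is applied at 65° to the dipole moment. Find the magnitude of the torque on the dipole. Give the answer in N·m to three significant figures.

τ ≈ 0.00162 N·m

m = NIA = NIπa² = 243·(9.57)·π·(0.00103)² = 0.007751 A·m².
Torque on a magnetic dipole: τ = mB sinθ.
τ = (0.007751)(0.230)·sin65° = 0.001616 N·m.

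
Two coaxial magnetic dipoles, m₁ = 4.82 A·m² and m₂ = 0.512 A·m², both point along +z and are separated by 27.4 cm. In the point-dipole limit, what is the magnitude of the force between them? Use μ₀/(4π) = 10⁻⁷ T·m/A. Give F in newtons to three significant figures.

F ≈ 2.63×10⁻⁴ N

On-axis B of dipole 1: B = (μ₀/4π)·2m₁/r³. Force on dipole 2: F = m₂·dB/dr.
dB/dr = −(μ₀/4π)·6m₁/r⁴, so |F| = (μ₀/4π)·6m₁m₂/r⁴.
F = 6(10⁻⁷)(4.82)(0.512)/(0.274)⁴ = 2.627×10⁻⁴ N.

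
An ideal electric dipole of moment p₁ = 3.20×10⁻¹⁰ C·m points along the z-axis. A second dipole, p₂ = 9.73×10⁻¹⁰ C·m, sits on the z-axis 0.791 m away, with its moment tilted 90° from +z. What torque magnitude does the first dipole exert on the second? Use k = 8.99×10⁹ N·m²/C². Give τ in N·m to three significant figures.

τ ≈ 1.13×10⁻⁸ N·m

The second dipole sits on the axis of the first, so the field there is axial: E₁ = 2kp₁/r³ along +z.
E₁ = 2(8.99×10⁹)(3.20×10⁻¹⁰)/(0.791)³ = 11.63 N/C.
Torque on the second dipole: τ = p₂ E₁ sinθ.
τ = (9.73×10⁻¹⁰)(11.63)·sin90° = 1.131×10⁻⁸ N·m.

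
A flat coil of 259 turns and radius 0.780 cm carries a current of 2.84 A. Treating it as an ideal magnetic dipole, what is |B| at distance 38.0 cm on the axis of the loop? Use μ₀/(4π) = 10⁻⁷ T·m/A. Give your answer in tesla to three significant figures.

m = NIA = NIπa² = 259·(2.84)·π·(0.00780)² = 0.1406 A·m².
On axis B = (μ₀/4π)·2m/r³.
B = 2·(10⁻⁷)·(0.1406) / (0.380)³ = 5.125×10⁻⁷ T.

B ≈ 5.12×10⁻⁷ T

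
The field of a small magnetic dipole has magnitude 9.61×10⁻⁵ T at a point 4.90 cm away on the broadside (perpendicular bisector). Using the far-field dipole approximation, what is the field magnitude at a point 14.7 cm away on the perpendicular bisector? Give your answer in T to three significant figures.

B ≈ 3.56×10⁻⁶ T

Dipole fields scale as 1/r³ in the far field; the geometry is the same at both points.
B₂ = B₁ · (r₁/r₂)³ = 9.61×10⁻⁵ · (4.90/14.7)³.
(r₁/r₂)³ = (0.3333)³ = 0.03704.
B₂ ≈ 3.559×10⁻⁶ T.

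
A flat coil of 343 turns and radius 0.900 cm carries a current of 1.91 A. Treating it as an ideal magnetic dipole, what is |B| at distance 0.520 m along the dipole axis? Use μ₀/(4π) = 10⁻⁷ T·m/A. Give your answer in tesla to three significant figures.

m = NIA = NIπa² = 343·(1.91)·π·(0.00900)² = 0.1667 A·m².
On axis B = (μ₀/4π)·2m/r³.
B = 2·(10⁻⁷)·(0.1667) / (0.520)³ = 2.371×10⁻⁷ T.

B ≈ 2.37×10⁻⁷ T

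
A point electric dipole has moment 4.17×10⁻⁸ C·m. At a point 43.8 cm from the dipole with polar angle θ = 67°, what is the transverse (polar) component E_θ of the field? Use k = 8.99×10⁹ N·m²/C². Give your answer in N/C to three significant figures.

For a dipole, E_θ = (kp sinθ)/r³.
kp/r³ = (8.99×10⁹)(4.17×10⁻⁸)/(0.438)³ = 4461 N/C.
E_θ = 4461·sin67° = 4107 N/C.

E_θ ≈ 4110 N/C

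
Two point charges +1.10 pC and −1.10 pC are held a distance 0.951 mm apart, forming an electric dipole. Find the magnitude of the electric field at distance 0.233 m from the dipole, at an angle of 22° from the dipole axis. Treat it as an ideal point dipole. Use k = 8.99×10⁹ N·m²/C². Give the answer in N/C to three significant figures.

Dipole moment p = qd = (1.10×10⁻¹² C)(9.51×10⁻⁴ m) = 1.046×10⁻¹⁵ C·m.
At angle θ the dipole field magnitude is E = (kp/r³)·√(1 + 3cos²θ).
kp/r³ = (8.99×10⁹)(1.046×10⁻¹⁵) / (0.233)³ = 7.434×10⁻⁴ N/C.
√(1 + 3cos²22°) = √(1 + 3·0.8597) = √3.5790 ≈ 1.8918.
E ≈ 7.434×10⁻⁴ × 1.892 = 0.001406 N/C.

E ≈ 0.00141 N/C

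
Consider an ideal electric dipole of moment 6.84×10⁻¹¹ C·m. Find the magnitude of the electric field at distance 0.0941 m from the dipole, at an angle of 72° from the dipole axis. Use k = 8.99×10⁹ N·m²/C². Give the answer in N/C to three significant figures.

E ≈ 837 N/C

At angle θ the dipole field magnitude is E = (kp/r³)·√(1 + 3cos²θ).
kp/r³ = (8.99×10⁹)(6.84×10⁻¹¹) / (0.0941)³ = 738.0 N/C.
√(1 + 3cos²72°) = √(1 + 3·0.0955) = √1.2865 ≈ 1.1342.
E ≈ 738.0 × 1.134 = 837.0 N/C.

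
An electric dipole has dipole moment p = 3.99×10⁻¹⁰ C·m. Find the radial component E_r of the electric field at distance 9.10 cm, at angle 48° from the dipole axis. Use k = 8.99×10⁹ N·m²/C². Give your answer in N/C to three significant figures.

E_r ≈ 6370 N/C

For a dipole, E_r = (2kp cosθ)/r³.
kp/r³ = (8.99×10⁹)(3.99×10⁻¹⁰)/(0.0910)³ = 4760 N/C.
E_r = 2·4760·cos48° = 6370 N/C.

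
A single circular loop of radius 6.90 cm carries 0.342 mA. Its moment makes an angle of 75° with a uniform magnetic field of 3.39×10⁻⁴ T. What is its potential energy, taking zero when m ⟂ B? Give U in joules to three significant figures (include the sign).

Magnetic moment m = IA = Iπa² = (3.42×10⁻⁴)·π·(0.0690)² = 5.115×10⁻⁶ A·m².
U = −m·B = −mB cosθ.
U = −(5.115×10⁻⁶)(3.39×10⁻⁴)·cos75° = -4.488×10⁻¹⁰ J.

U ≈ -4.49×10⁻¹⁰ J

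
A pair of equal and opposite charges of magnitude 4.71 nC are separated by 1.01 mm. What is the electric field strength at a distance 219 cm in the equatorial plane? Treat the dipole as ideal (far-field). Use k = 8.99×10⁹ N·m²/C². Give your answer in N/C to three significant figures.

E ≈ 0.00407 N/C

Dipole moment p = qd = (4.71×10⁻⁹ C)(0.00101 m) = 4.757×10⁻¹² C·m.
On the perpendicular bisector E = kp/r³ (half the axial value at the same distance).
E = (8.99×10⁹)(4.757×10⁻¹²) / (2.19)³ = 0.004072 N/C.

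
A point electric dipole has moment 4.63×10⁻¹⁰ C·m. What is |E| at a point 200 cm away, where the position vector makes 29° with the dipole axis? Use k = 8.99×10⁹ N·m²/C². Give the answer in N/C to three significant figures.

E ≈ 0.944 N/C

At angle θ the dipole field magnitude is E = (kp/r³)·√(1 + 3cos²θ).
kp/r³ = (8.99×10⁹)(4.63×10⁻¹⁰) / (2.00)³ = 0.5203 N/C.
√(1 + 3cos²29°) = √(1 + 3·0.7650) = √3.2949 ≈ 1.8152.
E ≈ 0.5203 × 1.815 = 0.9444 N/C.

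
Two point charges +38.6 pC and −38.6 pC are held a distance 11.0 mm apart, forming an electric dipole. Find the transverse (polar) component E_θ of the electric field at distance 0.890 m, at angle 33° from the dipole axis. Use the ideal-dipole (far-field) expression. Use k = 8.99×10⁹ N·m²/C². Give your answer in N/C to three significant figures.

E_θ ≈ 0.00295 N/C

Dipole moment p = qd = (3.86×10⁻¹¹ C)(0.0110 m) = 4.246×10⁻¹³ C·m.
For a dipole, E_θ = (kp sinθ)/r³.
kp/r³ = (8.99×10⁹)(4.246×10⁻¹³)/(0.890)³ = 0.005415 N/C.
E_θ = 0.005415·sin33° = 0.002949 N/C.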